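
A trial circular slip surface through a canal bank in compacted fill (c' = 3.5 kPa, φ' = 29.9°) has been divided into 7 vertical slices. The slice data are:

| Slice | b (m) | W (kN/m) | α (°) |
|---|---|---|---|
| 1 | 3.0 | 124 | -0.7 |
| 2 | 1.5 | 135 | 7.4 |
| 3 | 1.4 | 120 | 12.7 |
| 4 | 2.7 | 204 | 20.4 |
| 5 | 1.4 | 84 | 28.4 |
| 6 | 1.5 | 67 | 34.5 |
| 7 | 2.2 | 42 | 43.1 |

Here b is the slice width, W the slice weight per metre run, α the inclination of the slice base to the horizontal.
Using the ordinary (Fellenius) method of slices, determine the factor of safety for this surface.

FS = 2.14

Ordinary method of slices: FS = Σ[c'·Δl_i + (W_i cosα_i)·tanφ'] / Σ W_i sinα_i, with Δl_i = b_i / cosα_i.
Slice 1: Δl = 3.0/cos(-0.7°) = 3.000 m; N'_1 = 124·cos(-0.7°) = 124.0; c'Δl = 10.50; W sinα = -1.5
Slice 2: Δl = 1.5/cos7.4° = 1.513 m; N'_2 = 135·cos7.4° = 133.9; c'Δl = 5.29; W sinα = 17.4
Slice 3: Δl = 1.4/cos12.7° = 1.435 m; N'_3 = 120·cos12.7° = 117.1; c'Δl = 5.02; W sinα = 26.4
Slice 4: Δl = 2.7/cos20.4° = 2.881 m; N'_4 = 204·cos20.4° = 191.2; c'Δl = 10.08; W sinα = 71.1
Slice 5: Δl = 1.4/cos28.4° = 1.592 m; N'_5 = 84·cos28.4° = 73.9; c'Δl = 5.57; W sinα = 40.0
Slice 6: Δl = 1.5/cos34.5° = 1.820 m; N'_6 = 67·cos34.5° = 55.2; c'Δl = 6.37; W sinα = 37.9
Slice 7: Δl = 2.2/cos43.1° = 3.013 m; N'_7 = 42·cos43.1° = 30.7; c'Δl = 10.55; W sinα = 28.7
Σc'Δl = 53.4 kN/m; ΣN' = 725.9 kN/m; ΣW sinα = 220.0 kN/m
Resisting = 53.4 + 725.9·tan29.9° = 53.4 + 417.4 = 470.8 kN/m
FS = 470.8 / 220.0 = 2.140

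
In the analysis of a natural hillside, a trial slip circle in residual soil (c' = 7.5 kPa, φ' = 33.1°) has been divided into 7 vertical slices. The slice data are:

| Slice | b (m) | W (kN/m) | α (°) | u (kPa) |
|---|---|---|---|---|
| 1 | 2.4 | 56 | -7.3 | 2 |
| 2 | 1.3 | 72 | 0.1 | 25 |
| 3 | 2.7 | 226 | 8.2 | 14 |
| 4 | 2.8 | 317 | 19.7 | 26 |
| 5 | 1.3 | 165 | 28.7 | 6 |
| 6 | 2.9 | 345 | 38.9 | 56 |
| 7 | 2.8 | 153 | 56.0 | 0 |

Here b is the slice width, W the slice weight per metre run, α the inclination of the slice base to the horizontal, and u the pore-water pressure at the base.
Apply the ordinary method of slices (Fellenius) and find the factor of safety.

FS = 1.18

Ordinary method of slices: FS = Σ[c'·Δl_i + (W_i cosα_i − u_i·Δl_i)·tanφ'] / Σ W_i sinα_i, with Δl_i = b_i / cosα_i.
Slice 1: Δl = 2.4/cos(-7.3°) = 2.420 m; N'_1 = 56·cos(-7.3°) − 2·2.420 = 50.7; c'Δl = 18.15; W sinα = -7.1
Slice 2: Δl = 1.3/cos0.1° = 1.300 m; N'_2 = 72·cos0.1° − 25·1.300 = 39.5; c'Δl = 9.75; W sinα = 0.1
Slice 3: Δl = 2.7/cos8.2° = 2.728 m; N'_3 = 226·cos8.2° − 14·2.728 = 185.5; c'Δl = 20.46; W sinα = 32.2
Slice 4: Δl = 2.8/cos19.7° = 2.974 m; N'_4 = 317·cos19.7° − 26·2.974 = 221.1; c'Δl = 22.31; W sinα = 106.9
Slice 5: Δl = 1.3/cos28.7° = 1.482 m; N'_5 = 165·cos28.7° − 6·1.482 = 135.8; c'Δl = 11.12; W sinα = 79.2
Slice 6: Δl = 2.9/cos38.9° = 3.726 m; N'_6 = 345·cos38.9° − 56·3.726 = 59.8; c'Δl = 27.95; W sinα = 216.6
Slice 7: Δl = 2.8/cos56.0° = 5.007 m; N'_7 = 153·cos56.0° − 0·5.007 = 85.6; c'Δl = 37.55; W sinα = 126.8
Σc'Δl = 147.3 kN/m; ΣN' = 778.0 kN/m; ΣW sinα = 554.8 kN/m
Resisting = 147.3 + 778.0·tan33.1° = 147.3 + 507.2 = 654.5 kN/m
FS = 654.5 / 554.8 = 1.180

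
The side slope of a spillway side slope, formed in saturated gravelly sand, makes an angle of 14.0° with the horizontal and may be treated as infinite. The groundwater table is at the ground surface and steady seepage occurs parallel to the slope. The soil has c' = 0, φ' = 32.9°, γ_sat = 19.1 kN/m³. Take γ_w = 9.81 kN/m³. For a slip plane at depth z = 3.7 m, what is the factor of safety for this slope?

FS = 1.26

With seepage parallel to the slope and the water table at the surface, the effective normal stress on the slip plane uses the buoyant unit weight γ' = γ_sat − γ_w while the driving shear stress uses γ_sat:
FS = [c' + γ' z cos²β tanφ'] / [γ_sat z sinβ cosβ]
(For c' = 0 this reduces to FS = (γ'/γ_sat)·tanφ'/tanβ.)
γ' = 19.1 − 9.81 = 9.29 kN/m³
Numerator = 0.0 + 9.29·3.7·cos²14.0°·tan32.9° = 0.0 + 9.29·3.7·0.9415·0.6469 = 20.935 kPa
Denominator = 19.1·3.7·sin14.0°·cos14.0° = 19.1·3.7·0.2419·0.9703 = 16.589 kPa
FS = 20.935 / 16.589 = 1.262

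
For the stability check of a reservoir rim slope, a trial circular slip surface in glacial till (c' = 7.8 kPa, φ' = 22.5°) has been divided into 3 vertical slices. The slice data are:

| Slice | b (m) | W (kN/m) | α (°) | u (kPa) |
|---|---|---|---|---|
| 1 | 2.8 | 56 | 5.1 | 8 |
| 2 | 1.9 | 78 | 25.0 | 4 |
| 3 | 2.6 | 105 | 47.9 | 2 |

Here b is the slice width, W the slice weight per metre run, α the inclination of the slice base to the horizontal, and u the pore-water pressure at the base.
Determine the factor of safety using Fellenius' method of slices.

FS = 1.16

Ordinary method of slices: FS = Σ[c'·Δl_i + (W_i cosα_i − u_i·Δl_i)·tanφ'] / Σ W_i sinα_i, with Δl_i = b_i / cosα_i.
Slice 1: Δl = 2.8/cos5.1° = 2.811 m; N'_1 = 56·cos5.1° − 8·2.811 = 33.3; c'Δl = 21.93; W sinα = 5.0
Slice 2: Δl = 1.9/cos25.0° = 2.096 m; N'_2 = 78·cos25.0° − 4·2.096 = 62.3; c'Δl = 16.35; W sinα = 33.0
Slice 3: Δl = 2.6/cos47.9° = 3.878 m; N'_3 = 105·cos47.9° − 2·3.878 = 62.6; c'Δl = 30.25; W sinα = 77.9
Σc'Δl = 68.5 kN/m; ΣN' = 158.2 kN/m; ΣW sinα = 115.8 kN/m
Resisting = 68.5 + 158.2·tan22.5° = 68.5 + 65.5 = 134.1 kN/m
FS = 134.1 / 115.8 = 1.157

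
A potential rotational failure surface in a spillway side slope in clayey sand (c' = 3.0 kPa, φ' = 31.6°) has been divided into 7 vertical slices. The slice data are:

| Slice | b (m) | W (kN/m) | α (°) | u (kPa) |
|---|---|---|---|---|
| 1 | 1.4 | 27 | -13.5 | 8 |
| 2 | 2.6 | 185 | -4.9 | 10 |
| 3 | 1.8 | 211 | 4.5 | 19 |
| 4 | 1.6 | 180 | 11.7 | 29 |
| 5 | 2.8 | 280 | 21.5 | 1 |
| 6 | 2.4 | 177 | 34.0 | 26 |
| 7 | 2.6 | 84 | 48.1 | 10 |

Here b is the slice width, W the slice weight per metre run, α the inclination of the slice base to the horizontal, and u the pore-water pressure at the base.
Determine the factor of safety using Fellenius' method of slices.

Ordinary method of slices: FS = Σ[c'·Δl_i + (W_i cosα_i − u_i·Δl_i)·tanφ'] / Σ W_i sinα_i, with Δl_i = b_i / cosα_i.
Slice 1: Δl = 1.4/cos(-13.5°) = 1.440 m; N'_1 = 27·cos(-13.5°) − 8·1.440 = 14.7; c'Δl = 4.32; W sinα = -6.3
Slice 2: Δl = 2.6/cos(-4.9°) = 2.610 m; N'_2 = 185·cos(-4.9°) − 10·2.610 = 158.2; c'Δl = 7.83; W sinα = -15.8
Slice 3: Δl = 1.8/cos4.5° = 1.806 m; N'_3 = 211·cos4.5° − 19·1.806 = 176.0; c'Δl = 5.42; W sinα = 16.6
Slice 4: Δl = 1.6/cos11.7° = 1.634 m; N'_4 = 180·cos11.7° − 29·1.634 = 128.9; c'Δl = 4.90; W sinα = 36.5
Slice 5: Δl = 2.8/cos21.5° = 3.009 m; N'_5 = 280·cos21.5° − 1·3.009 = 257.5; c'Δl = 9.03; W sinα = 102.6
Slice 6: Δl = 2.4/cos34.0° = 2.895 m; N'_6 = 177·cos34.0° − 26·2.895 = 71.5; c'Δl = 8.68; W sinα = 99.0
Slice 7: Δl = 2.6/cos48.1° = 3.893 m; N'_7 = 84·cos48.1° − 10·3.893 = 17.2; c'Δl = 11.68; W sinα = 62.5
Σc'Δl = 51.9 kN/m; ΣN' = 824.0 kN/m; ΣW sinα = 295.1 kN/m
Resisting = 51.9 + 824.0·tan31.6° = 51.9 + 506.9 = 558.8 kN/m
FS = 558.8 / 295.1 = 1.894

FS = 1.89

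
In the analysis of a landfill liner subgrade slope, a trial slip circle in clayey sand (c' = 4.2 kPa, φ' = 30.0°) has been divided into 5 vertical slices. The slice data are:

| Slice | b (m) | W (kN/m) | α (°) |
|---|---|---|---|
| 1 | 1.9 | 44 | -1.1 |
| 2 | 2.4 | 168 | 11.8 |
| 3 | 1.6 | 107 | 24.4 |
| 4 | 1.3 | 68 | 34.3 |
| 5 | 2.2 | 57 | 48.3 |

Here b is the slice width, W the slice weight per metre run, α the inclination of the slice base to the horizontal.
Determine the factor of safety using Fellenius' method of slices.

FS = 1.75

Ordinary method of slices: FS = Σ[c'·Δl_i + (W_i cosα_i)·tanφ'] / Σ W_i sinα_i, with Δl_i = b_i / cosα_i.
Slice 1: Δl = 1.9/cos(-1.1°) = 1.900 m; N'_1 = 44·cos(-1.1°) = 44.0; c'Δl = 7.98; W sinα = -0.8
Slice 2: Δl = 2.4/cos11.8° = 2.452 m; N'_2 = 168·cos11.8° = 164.4; c'Δl = 10.30; W sinα = 34.4
Slice 3: Δl = 1.6/cos24.4° = 1.757 m; N'_3 = 107·cos24.4° = 97.4; c'Δl = 7.38; W sinα = 44.2
Slice 4: Δl = 1.3/cos34.3° = 1.574 m; N'_4 = 68·cos34.3° = 56.2; c'Δl = 6.61; W sinα = 38.3
Slice 5: Δl = 2.2/cos48.3° = 3.307 m; N'_5 = 57·cos48.3° = 37.9; c'Δl = 13.89; W sinα = 42.6
Σc'Δl = 46.2 kN/m; ΣN' = 400.0 kN/m; ΣW sinα = 158.6 kN/m
Resisting = 46.2 + 400.0·tan30.0° = 46.2 + 230.9 = 277.1 kN/m
FS = 277.1 / 158.6 = 1.747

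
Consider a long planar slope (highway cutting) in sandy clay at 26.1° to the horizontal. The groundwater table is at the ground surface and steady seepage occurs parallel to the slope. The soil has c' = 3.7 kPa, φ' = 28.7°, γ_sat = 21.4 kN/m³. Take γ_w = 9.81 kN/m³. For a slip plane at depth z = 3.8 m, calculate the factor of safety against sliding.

With seepage parallel to the slope and the water table at the surface, the effective normal stress on the slip plane uses the buoyant unit weight γ' = γ_sat − γ_w while the driving shear stress uses γ_sat:
FS = [c' + γ' z cos²β tanφ'] / [γ_sat z sinβ cosβ]
γ' = 21.4 − 9.81 = 11.59 kN/m³
Numerator = 3.7 + 11.59·3.8·cos²26.1°·tan28.7° = 3.7 + 11.59·3.8·0.8065·0.5475 = 23.145 kPa
Denominator = 21.4·3.8·sin26.1°·cos26.1° = 21.4·3.8·0.4399·0.8980 = 32.128 kPa
FS = 23.145 / 32.128 = 0.720

FS = 0.72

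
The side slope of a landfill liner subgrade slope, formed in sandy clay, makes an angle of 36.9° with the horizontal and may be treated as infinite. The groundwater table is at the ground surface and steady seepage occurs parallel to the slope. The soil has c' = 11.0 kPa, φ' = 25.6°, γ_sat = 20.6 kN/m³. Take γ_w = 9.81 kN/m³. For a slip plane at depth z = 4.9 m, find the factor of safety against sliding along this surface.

With seepage parallel to the slope and the water table at the surface, the effective normal stress on the slip plane uses the buoyant unit weight γ' = γ_sat − γ_w while the driving shear stress uses γ_sat:
FS = [c' + γ' z cos²β tanφ'] / [γ_sat z sinβ cosβ]
γ' = 20.6 − 9.81 = 10.79 kN/m³
Numerator = 11.0 + 10.79·4.9·cos²36.9°·tan25.6° = 11.0 + 10.79·4.9·0.6395·0.4791 = 27.199 kPa
Denominator = 20.6·4.9·sin36.9°·cos36.9° = 20.6·4.9·0.6004·0.7997 = 48.466 kPa
FS = 27.199 / 48.466 = 0.561

FS = 0.56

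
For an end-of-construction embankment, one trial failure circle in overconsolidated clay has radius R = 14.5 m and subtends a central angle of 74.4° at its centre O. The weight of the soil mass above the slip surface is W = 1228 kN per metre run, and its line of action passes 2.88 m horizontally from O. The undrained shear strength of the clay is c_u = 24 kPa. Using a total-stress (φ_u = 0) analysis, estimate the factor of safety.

Taking moments about the centre O, the resisting moment is provided by the undrained shear strength acting along the arc:
Arc length L_a = R·θ = 14.5·(74.4°·π/180) = 14.5·1.2985 = 18.83 m
M_R = c_u·L_a·R = 24·18.83·14.5 = 6552.4 kN·m/m
M_D = W·d = 1228·2.88 = 3536.6 kN·m/m
FS = M_R / M_D = 6552.4 / 3536.6 = 1.853

FS = 1.85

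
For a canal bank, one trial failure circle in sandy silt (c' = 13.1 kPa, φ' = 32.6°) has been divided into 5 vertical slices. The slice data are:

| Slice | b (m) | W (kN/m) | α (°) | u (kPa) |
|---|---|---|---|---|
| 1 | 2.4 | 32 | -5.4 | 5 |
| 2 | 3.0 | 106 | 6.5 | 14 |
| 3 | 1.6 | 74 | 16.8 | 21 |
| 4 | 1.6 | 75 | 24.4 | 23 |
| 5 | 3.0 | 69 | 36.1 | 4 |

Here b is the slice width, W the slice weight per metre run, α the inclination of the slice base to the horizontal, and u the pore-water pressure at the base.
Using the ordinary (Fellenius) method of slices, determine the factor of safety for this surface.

FS = 2.79

Ordinary method of slices: FS = Σ[c'·Δl_i + (W_i cosα_i − u_i·Δl_i)·tanφ'] / Σ W_i sinα_i, with Δl_i = b_i / cosα_i.
Slice 1: Δl = 2.4/cos(-5.4°) = 2.411 m; N'_1 = 32·cos(-5.4°) − 5·2.411 = 19.8; c'Δl = 31.58; W sinα = -3.0
Slice 2: Δl = 3.0/cos6.5° = 3.019 m; N'_2 = 106·cos6.5° − 14·3.019 = 63.0; c'Δl = 39.55; W sinα = 12.0
Slice 3: Δl = 1.6/cos16.8° = 1.671 m; N'_3 = 74·cos16.8° − 21·1.671 = 35.7; c'Δl = 21.89; W sinα = 21.4
Slice 4: Δl = 1.6/cos24.4° = 1.757 m; N'_4 = 75·cos24.4° − 23·1.757 = 27.9; c'Δl = 23.02; W sinα = 31.0
Slice 5: Δl = 3.0/cos36.1° = 3.713 m; N'_5 = 69·cos36.1° − 4·3.713 = 40.9; c'Δl = 48.64; W sinα = 40.7
Σc'Δl = 164.7 kN/m; ΣN' = 187.4 kN/m; ΣW sinα = 102.0 kN/m
Resisting = 164.7 + 187.4·tan32.6° = 164.7 + 119.8 = 284.5 kN/m
FS = 284.5 / 102.0 = 2.789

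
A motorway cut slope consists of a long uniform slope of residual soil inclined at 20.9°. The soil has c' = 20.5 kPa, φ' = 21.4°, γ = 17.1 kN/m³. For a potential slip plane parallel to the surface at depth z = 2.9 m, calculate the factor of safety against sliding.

For an infinite slope with a slip plane parallel to the surface (no pore pressure): FS = [c' + γz cos²β tanφ'] / [γz sinβ cosβ].
γz = 17.1·2.9 = 49.59 kN/m²
Numerator = 20.5 + 49.59·cos²20.9°·tan21.4° = 20.5 + 49.59·0.8727·0.3919 = 37.461 kPa
Denominator = 49.59·sin20.9°·cos20.9° = 49.59·0.3567·0.9342 = 16.527 kPa
FS = 37.461 / 16.527 = 2.267

FS = 2.27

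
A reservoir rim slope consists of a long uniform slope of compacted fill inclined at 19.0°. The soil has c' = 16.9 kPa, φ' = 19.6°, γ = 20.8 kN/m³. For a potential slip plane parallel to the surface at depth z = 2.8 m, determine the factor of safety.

FS = 1.98

For an infinite slope with a slip plane parallel to the surface (no pore pressure): FS = [c' + γz cos²β tanφ'] / [γz sinβ cosβ].
γz = 20.8·2.8 = 58.24 kN/m²
Numerator = 16.9 + 58.24·cos²19.0°·tan19.6° = 16.9 + 58.24·0.8940·0.3561 = 35.440 kPa
Denominator = 58.24·sin19.0°·cos19.0° = 58.24·0.3256·0.9455 = 17.928 kPa
FS = 35.440 / 17.928 = 1.977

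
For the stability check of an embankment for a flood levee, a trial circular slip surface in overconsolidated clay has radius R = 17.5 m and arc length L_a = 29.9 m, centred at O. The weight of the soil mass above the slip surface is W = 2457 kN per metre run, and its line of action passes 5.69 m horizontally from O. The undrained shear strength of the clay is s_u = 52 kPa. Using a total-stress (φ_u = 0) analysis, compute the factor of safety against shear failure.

FS = 1.95

Taking moments about the centre O, the resisting moment is provided by the undrained shear strength acting along the arc:
M_R = s_u·L_a·R = 52·29.90·17.5 = 27209.0 kN·m/m
M_D = W·d = 2457·5.69 = 13980.3 kN·m/m
FS = M_R / M_D = 27209.0 / 13980.3 = 1.946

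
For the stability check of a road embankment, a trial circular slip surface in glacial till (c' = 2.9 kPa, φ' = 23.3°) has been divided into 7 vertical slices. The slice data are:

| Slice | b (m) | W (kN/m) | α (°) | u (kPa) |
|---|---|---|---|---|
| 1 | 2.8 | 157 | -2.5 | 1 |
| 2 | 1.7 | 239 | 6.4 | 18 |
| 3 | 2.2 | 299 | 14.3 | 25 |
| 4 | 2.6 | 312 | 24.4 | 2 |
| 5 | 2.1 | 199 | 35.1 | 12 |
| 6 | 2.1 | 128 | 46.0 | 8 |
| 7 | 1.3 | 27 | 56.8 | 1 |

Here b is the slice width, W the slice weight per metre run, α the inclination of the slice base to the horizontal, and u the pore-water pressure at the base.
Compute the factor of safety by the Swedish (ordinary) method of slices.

FS = 1.14

Ordinary method of slices: FS = Σ[c'·Δl_i + (W_i cosα_i − u_i·Δl_i)·tanφ'] / Σ W_i sinα_i, with Δl_i = b_i / cosα_i.
Slice 1: Δl = 2.8/cos(-2.5°) = 2.803 m; N'_1 = 157·cos(-2.5°) − 1·2.803 = 154.0; c'Δl = 8.13; W sinα = -6.8
Slice 2: Δl = 1.7/cos6.4° = 1.711 m; N'_2 = 239·cos6.4° − 18·1.711 = 206.7; c'Δl = 4.96; W sinα = 26.6
Slice 3: Δl = 2.2/cos14.3° = 2.270 m; N'_3 = 299·cos14.3° − 25·2.270 = 233.0; c'Δl = 6.58; W sinα = 73.9
Slice 4: Δl = 2.6/cos24.4° = 2.855 m; N'_4 = 312·cos24.4° − 2·2.855 = 278.4; c'Δl = 8.28; W sinα = 128.9
Slice 5: Δl = 2.1/cos35.1° = 2.567 m; N'_5 = 199·cos35.1° − 12·2.567 = 132.0; c'Δl = 7.44; W sinα = 114.4
Slice 6: Δl = 2.1/cos46.0° = 3.023 m; N'_6 = 128·cos46.0° − 8·3.023 = 64.7; c'Δl = 8.77; W sinα = 92.1
Slice 7: Δl = 1.3/cos56.8° = 2.374 m; N'_7 = 27·cos56.8° − 1·2.374 = 12.4; c'Δl = 6.89; W sinα = 22.6
Σc'Δl = 51.0 kN/m; ΣN' = 1081.3 kN/m; ΣW sinα = 451.6 kN/m
Resisting = 51.0 + 1081.3·tan23.3° = 51.0 + 465.7 = 516.7 kN/m
FS = 516.7 / 451.6 = 1.144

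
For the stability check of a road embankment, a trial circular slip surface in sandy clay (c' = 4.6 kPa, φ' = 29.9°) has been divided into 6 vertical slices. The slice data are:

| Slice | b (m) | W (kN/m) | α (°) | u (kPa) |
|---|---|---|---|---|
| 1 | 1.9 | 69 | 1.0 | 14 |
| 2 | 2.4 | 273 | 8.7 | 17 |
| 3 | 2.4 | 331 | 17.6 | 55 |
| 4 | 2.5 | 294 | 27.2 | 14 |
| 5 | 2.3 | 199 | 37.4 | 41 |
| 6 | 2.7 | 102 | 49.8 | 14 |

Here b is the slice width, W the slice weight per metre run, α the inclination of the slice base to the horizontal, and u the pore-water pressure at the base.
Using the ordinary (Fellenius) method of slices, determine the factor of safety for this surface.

FS = 1.03

Ordinary method of slices: FS = Σ[c'·Δl_i + (W_i cosα_i − u_i·Δl_i)·tanφ'] / Σ W_i sinα_i, with Δl_i = b_i / cosα_i.
Slice 1: Δl = 1.9/cos1.0° = 1.900 m; N'_1 = 69·cos1.0° − 14·1.900 = 42.4; c'Δl = 8.74; W sinα = 1.2
Slice 2: Δl = 2.4/cos8.7° = 2.428 m; N'_2 = 273·cos8.7° − 17·2.428 = 228.6; c'Δl = 11.17; W sinα = 41.3
Slice 3: Δl = 2.4/cos17.6° = 2.518 m; N'_3 = 331·cos17.6° − 55·2.518 = 177.0; c'Δl = 11.58; W sinα = 100.1
Slice 4: Δl = 2.5/cos27.2° = 2.811 m; N'_4 = 294·cos27.2° − 14·2.811 = 222.1; c'Δl = 12.93; W sinα = 134.4
Slice 5: Δl = 2.3/cos37.4° = 2.895 m; N'_5 = 199·cos37.4° − 41·2.895 = 39.4; c'Δl = 13.32; W sinα = 120.9
Slice 6: Δl = 2.7/cos49.8° = 4.183 m; N'_6 = 102·cos49.8° − 14·4.183 = 7.3; c'Δl = 19.24; W sinα = 77.9
Σc'Δl = 77.0 kN/m; ΣN' = 716.8 kN/m; ΣW sinα = 475.7 kN/m
Resisting = 77.0 + 716.8·tan29.9° = 77.0 + 412.2 = 489.2 kN/m
FS = 489.2 / 475.7 = 1.028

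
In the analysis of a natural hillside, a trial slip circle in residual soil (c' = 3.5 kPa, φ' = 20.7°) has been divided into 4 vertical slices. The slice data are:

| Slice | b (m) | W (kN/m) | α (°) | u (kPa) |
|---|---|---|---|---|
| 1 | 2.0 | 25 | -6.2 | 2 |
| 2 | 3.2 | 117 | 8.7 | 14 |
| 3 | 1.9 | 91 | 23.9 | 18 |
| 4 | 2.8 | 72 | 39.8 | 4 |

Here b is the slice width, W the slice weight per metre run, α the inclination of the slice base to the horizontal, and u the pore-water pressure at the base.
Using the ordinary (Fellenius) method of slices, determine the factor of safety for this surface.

FS = 1.08

Ordinary method of slices: FS = Σ[c'·Δl_i + (W_i cosα_i − u_i·Δl_i)·tanφ'] / Σ W_i sinα_i, with Δl_i = b_i / cosα_i.
Slice 1: Δl = 2.0/cos(-6.2°) = 2.012 m; N'_1 = 25·cos(-6.2°) − 2·2.012 = 20.8; c'Δl = 7.04; W sinα = -2.7
Slice 2: Δl = 3.2/cos8.7° = 3.237 m; N'_2 = 117·cos8.7° − 14·3.237 = 70.3; c'Δl = 11.33; W sinα = 17.7
Slice 3: Δl = 1.9/cos23.9° = 2.078 m; N'_3 = 91·cos23.9° − 18·2.078 = 45.8; c'Δl = 7.27; W sinα = 36.9
Slice 4: Δl = 2.8/cos39.8° = 3.644 m; N'_4 = 72·cos39.8° − 4·3.644 = 40.7; c'Δl = 12.76; W sinα = 46.1
Σc'Δl = 38.4 kN/m; ΣN' = 177.7 kN/m; ΣW sinα = 98.0 kN/m
Resisting = 38.4 + 177.7·tan20.7° = 38.4 + 67.1 = 105.5 kN/m
FS = 105.5 / 98.0 = 1.077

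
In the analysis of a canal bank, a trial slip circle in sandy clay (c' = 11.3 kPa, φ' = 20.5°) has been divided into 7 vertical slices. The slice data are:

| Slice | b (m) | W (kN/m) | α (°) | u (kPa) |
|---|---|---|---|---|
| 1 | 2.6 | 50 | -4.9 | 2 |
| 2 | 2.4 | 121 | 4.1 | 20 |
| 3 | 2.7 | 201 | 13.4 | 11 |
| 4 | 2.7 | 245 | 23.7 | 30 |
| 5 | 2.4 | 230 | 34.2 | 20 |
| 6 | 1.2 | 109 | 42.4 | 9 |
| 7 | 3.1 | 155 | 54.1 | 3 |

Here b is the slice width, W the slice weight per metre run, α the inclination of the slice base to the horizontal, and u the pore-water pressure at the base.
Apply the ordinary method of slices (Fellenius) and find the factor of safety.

FS = 1.03

Ordinary method of slices: FS = Σ[c'·Δl_i + (W_i cosα_i − u_i·Δl_i)·tanφ'] / Σ W_i sinα_i, with Δl_i = b_i / cosα_i.
Slice 1: Δl = 2.6/cos(-4.9°) = 2.610 m; N'_1 = 50·cos(-4.9°) − 2·2.610 = 44.6; c'Δl = 29.49; W sinα = -4.3
Slice 2: Δl = 2.4/cos4.1° = 2.406 m; N'_2 = 121·cos4.1° − 20·2.406 = 72.6; c'Δl = 27.19; W sinα = 8.7
Slice 3: Δl = 2.7/cos13.4° = 2.776 m; N'_3 = 201·cos13.4° − 11·2.776 = 165.0; c'Δl = 31.36; W sinα = 46.6
Slice 4: Δl = 2.7/cos23.7° = 2.949 m; N'_4 = 245·cos23.7° − 30·2.949 = 135.9; c'Δl = 33.32; W sinα = 98.5
Slice 5: Δl = 2.4/cos34.2° = 2.902 m; N'_5 = 230·cos34.2° − 20·2.902 = 132.2; c'Δl = 32.79; W sinα = 129.3
Slice 6: Δl = 1.2/cos42.4° = 1.625 m; N'_6 = 109·cos42.4° − 9·1.625 = 65.9; c'Δl = 18.36; W sinα = 73.5
Slice 7: Δl = 3.1/cos54.1° = 5.287 m; N'_7 = 155·cos54.1° − 3·5.287 = 75.0; c'Δl = 59.74; W sinα = 125.6
Σc'Δl = 232.3 kN/m; ΣN' = 691.1 kN/m; ΣW sinα = 477.8 kN/m
Resisting = 232.3 + 691.1·tan20.5° = 232.3 + 258.4 = 490.7 kN/m
FS = 490.7 / 477.8 = 1.027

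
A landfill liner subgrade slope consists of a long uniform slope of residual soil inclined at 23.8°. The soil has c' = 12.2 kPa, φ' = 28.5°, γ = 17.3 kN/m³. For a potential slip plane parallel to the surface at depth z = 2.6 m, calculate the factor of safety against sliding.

For an infinite slope with a slip plane parallel to the surface (no pore pressure): FS = [c' + γz cos²β tanφ'] / [γz sinβ cosβ].
γz = 17.3·2.6 = 44.98 kN/m²
Numerator = 12.2 + 44.98·cos²23.8°·tan28.5° = 12.2 + 44.98·0.8372·0.5430 = 32.645 kPa
Denominator = 44.98·sin23.8°·cos23.8° = 44.98·0.4035·0.9150 = 16.608 kPa
FS = 32.645 / 16.608 = 1.966

FS = 1.97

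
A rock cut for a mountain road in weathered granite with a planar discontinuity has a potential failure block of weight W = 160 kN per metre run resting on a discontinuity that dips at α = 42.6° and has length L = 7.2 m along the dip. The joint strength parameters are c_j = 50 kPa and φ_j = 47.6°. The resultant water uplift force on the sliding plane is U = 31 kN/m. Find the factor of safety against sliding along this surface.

FS = 4.20

Resolving the block weight along and normal to the plane and applying the Mohr–Coulomb strength on the joint:
N' = W cosα − U = 160·cos42.6° − 31 = 86.8 kN/m
Driving force T = W sinα = 160·sin42.6° = 108.3 kN/m
Resisting force R = c_j·L + N'·tanφ_j = 50·7.2 + 86.8·tan47.6° = 360.0 + 95.0 = 455.0 kN/m
FS = R / T = 455.0 / 108.3 = 4.202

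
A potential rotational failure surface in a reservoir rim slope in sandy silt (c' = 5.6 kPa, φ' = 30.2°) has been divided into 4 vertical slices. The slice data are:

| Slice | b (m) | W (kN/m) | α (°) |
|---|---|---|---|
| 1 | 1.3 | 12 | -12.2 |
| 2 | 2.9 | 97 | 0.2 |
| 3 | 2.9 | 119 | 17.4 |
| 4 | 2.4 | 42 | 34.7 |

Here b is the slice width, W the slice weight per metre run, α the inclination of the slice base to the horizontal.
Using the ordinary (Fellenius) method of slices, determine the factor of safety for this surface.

Ordinary method of slices: FS = Σ[c'·Δl_i + (W_i cosα_i)·tanφ'] / Σ W_i sinα_i, with Δl_i = b_i / cosα_i.
Slice 1: Δl = 1.3/cos(-12.2°) = 1.330 m; N'_1 = 12·cos(-12.2°) = 11.7; c'Δl = 7.45; W sinα = -2.5
Slice 2: Δl = 2.9/cos0.2° = 2.900 m; N'_2 = 97·cos0.2° = 97.0; c'Δl = 16.24; W sinα = 0.3
Slice 3: Δl = 2.9/cos17.4° = 3.039 m; N'_3 = 119·cos17.4° = 113.6; c'Δl = 17.02; W sinα = 35.6
Slice 4: Δl = 2.4/cos34.7° = 2.919 m; N'_4 = 42·cos34.7° = 34.5; c'Δl = 16.35; W sinα = 23.9
Σc'Δl = 57.1 kN/m; ΣN' = 256.8 kN/m; ΣW sinα = 57.3 kN/m
Resisting = 57.1 + 256.8·tan30.2° = 57.1 + 149.5 = 206.5 kN/m
FS = 206.5 / 57.3 = 3.604

FS = 3.60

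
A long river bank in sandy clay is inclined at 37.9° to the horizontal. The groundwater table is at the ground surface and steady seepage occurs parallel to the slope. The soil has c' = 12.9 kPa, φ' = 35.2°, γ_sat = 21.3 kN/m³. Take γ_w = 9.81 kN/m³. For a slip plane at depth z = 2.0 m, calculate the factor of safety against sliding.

FS = 1.11

With seepage parallel to the slope and the water table at the surface, the effective normal stress on the slip plane uses the buoyant unit weight γ' = γ_sat − γ_w while the driving shear stress uses γ_sat:
FS = [c' + γ' z cos²β tanφ'] / [γ_sat z sinβ cosβ]
γ' = 21.3 − 9.81 = 11.49 kN/m³
Numerator = 12.9 + 11.49·2.0·cos²37.9°·tan35.2° = 12.9 + 11.49·2.0·0.6227·0.7054 = 22.994 kPa
Denominator = 21.3·2.0·sin37.9°·cos37.9° = 21.3·2.0·0.6143·0.7891 = 20.649 kPa
FS = 22.994 / 20.649 = 1.114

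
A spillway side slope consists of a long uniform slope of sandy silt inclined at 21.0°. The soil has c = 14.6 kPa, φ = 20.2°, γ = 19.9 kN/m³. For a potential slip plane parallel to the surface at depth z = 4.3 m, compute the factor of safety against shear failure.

For an infinite slope with a slip plane parallel to the surface (no pore pressure): FS = [c + γz cos²β tanφ] / [γz sinβ cosβ].
γz = 19.9·4.3 = 85.57 kN/m²
Numerator = 14.6 + 85.57·cos²21.0°·tan20.2° = 14.6 + 85.57·0.8716·0.3679 = 42.040 kPa
Denominator = 85.57·sin21.0°·cos21.0° = 85.57·0.3584·0.9336 = 28.629 kPa
FS = 42.040 / 28.629 = 1.468

FS = 1.47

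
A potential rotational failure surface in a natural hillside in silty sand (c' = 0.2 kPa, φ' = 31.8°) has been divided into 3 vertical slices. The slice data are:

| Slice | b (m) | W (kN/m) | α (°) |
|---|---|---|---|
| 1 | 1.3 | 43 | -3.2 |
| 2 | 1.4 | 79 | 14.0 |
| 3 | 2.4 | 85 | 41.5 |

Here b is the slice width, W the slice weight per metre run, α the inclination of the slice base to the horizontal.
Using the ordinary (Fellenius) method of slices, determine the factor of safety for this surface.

Ordinary method of slices: FS = Σ[c'·Δl_i + (W_i cosα_i)·tanφ'] / Σ W_i sinα_i, with Δl_i = b_i / cosα_i.
Slice 1: Δl = 1.3/cos(-3.2°) = 1.302 m; N'_1 = 43·cos(-3.2°) = 42.9; c'Δl = 0.26; W sinα = -2.4
Slice 2: Δl = 1.4/cos14.0° = 1.443 m; N'_2 = 79·cos14.0° = 76.7; c'Δl = 0.29; W sinα = 19.1
Slice 3: Δl = 2.4/cos41.5° = 3.204 m; N'_3 = 85·cos41.5° = 63.7; c'Δl = 0.64; W sinα = 56.3
Σc'Δl = 1.2 kN/m; ΣN' = 183.2 kN/m; ΣW sinα = 73.0 kN/m
Resisting = 1.2 + 183.2·tan31.8° = 1.2 + 113.6 = 114.8 kN/m
FS = 114.8 / 73.0 = 1.572

FS = 1.57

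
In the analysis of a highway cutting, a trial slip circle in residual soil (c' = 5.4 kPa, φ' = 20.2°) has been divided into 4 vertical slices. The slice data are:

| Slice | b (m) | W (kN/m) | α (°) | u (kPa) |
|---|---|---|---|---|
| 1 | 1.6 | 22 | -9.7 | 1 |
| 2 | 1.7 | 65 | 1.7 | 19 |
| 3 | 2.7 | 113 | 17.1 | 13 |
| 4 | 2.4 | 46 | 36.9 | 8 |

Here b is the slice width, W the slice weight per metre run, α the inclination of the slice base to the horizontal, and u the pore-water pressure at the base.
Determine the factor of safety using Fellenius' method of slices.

Ordinary method of slices: FS = Σ[c'·Δl_i + (W_i cosα_i − u_i·Δl_i)·tanφ'] / Σ W_i sinα_i, with Δl_i = b_i / cosα_i.
Slice 1: Δl = 1.6/cos(-9.7°) = 1.623 m; N'_1 = 22·cos(-9.7°) − 1·1.623 = 20.1; c'Δl = 8.77; W sinα = -3.7
Slice 2: Δl = 1.7/cos1.7° = 1.701 m; N'_2 = 65·cos1.7° − 19·1.701 = 32.7; c'Δl = 9.18; W sinα = 1.9
Slice 3: Δl = 2.7/cos17.1° = 2.825 m; N'_3 = 113·cos17.1° − 13·2.825 = 71.3; c'Δl = 15.25; W sinα = 33.2
Slice 4: Δl = 2.4/cos36.9° = 3.001 m; N'_4 = 46·cos36.9° − 8·3.001 = 12.8; c'Δl = 16.21; W sinα = 27.6
Σc'Δl = 49.4 kN/m; ΣN' = 136.8 kN/m; ΣW sinα = 59.1 kN/m
Resisting = 49.4 + 136.8·tan20.2° = 49.4 + 50.3 = 99.7 kN/m
FS = 99.7 / 59.1 = 1.688

FS = 1.69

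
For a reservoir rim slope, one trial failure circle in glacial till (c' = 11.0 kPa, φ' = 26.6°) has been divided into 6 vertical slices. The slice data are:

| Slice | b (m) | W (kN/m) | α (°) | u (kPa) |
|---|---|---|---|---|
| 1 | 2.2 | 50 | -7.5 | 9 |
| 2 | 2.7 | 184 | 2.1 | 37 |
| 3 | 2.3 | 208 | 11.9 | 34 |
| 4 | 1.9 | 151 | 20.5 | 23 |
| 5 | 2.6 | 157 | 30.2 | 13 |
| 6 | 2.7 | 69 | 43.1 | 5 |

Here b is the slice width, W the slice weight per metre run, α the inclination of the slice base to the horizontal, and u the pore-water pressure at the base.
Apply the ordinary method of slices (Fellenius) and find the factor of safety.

Ordinary method of slices: FS = Σ[c'·Δl_i + (W_i cosα_i − u_i·Δl_i)·tanφ'] / Σ W_i sinα_i, with Δl_i = b_i / cosα_i.
Slice 1: Δl = 2.2/cos(-7.5°) = 2.219 m; N'_1 = 50·cos(-7.5°) − 9·2.219 = 29.6; c'Δl = 24.41; W sinα = -6.5
Slice 2: Δl = 2.7/cos2.1° = 2.702 m; N'_2 = 184·cos2.1° − 37·2.702 = 83.9; c'Δl = 29.72; W sinα = 6.7
Slice 3: Δl = 2.3/cos11.9° = 2.351 m; N'_3 = 208·cos11.9° − 34·2.351 = 123.6; c'Δl = 25.86; W sinα = 42.9
Slice 4: Δl = 1.9/cos20.5° = 2.028 m; N'_4 = 151·cos20.5° − 23·2.028 = 94.8; c'Δl = 22.31; W sinα = 52.9
Slice 5: Δl = 2.6/cos30.2° = 3.008 m; N'_5 = 157·cos30.2° − 13·3.008 = 96.6; c'Δl = 33.09; W sinα = 79.0
Slice 6: Δl = 2.7/cos43.1° = 3.698 m; N'_6 = 69·cos43.1° − 5·3.698 = 31.9; c'Δl = 40.68; W sinα = 47.1
Σc'Δl = 176.1 kN/m; ΣN' = 460.4 kN/m; ΣW sinα = 222.1 kN/m
Resisting = 176.1 + 460.4·tan26.6° = 176.1 + 230.5 = 406.6 kN/m
FS = 406.6 / 222.1 = 1.831

FS = 1.83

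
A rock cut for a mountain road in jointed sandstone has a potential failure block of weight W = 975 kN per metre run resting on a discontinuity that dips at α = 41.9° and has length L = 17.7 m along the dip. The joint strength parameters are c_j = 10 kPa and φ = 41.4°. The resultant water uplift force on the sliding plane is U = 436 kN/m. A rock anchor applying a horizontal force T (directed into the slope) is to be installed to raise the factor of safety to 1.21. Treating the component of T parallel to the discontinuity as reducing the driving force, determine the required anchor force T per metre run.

Resolving forces along and normal to the sliding plane, with the horizontal anchor force T adding T·sinα to the effective normal force and T·cosα acting up the plane against the driving force:
FS = [c_jL + (W cosα − U + T sinα) tanφ] / [W sinα − T cosα]
Without the anchor: N' = 289.7 kN/m, driving T_d = 651.1 kN/m, resisting R = 10·17.7 + 289.7·tan41.4° = 432.4 kN/m, FS = 0.66.
Setting FS = 1.21 and solving for T:
1.21·(651.1 − T cos41.9°) = 432.4 + T sin41.9°·tan41.4°
T·(sin41.9°·tan41.4° + 1.21·cos41.9°) = 1.21·651.1 − 432.4
T·(0.6678·0.8816 + 1.21·0.7443) = 787.9 − 432.4 = 355.5
T·1.4894 = 355.5
T = 238.7 kN/m

T = 239 kN/m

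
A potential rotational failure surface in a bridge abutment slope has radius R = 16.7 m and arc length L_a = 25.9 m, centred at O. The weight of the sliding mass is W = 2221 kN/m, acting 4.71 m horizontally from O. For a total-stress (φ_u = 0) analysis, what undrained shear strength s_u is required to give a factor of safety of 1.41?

FS = s_u·L_a·R / (W·d), so s_u = FS·W·d / (L_a·R).
s_u = 1.41·2221·4.71 / (25.90·16.7) = 14749.9 / 432.53 = 34.10 kPa

s_u = 34.1 kPa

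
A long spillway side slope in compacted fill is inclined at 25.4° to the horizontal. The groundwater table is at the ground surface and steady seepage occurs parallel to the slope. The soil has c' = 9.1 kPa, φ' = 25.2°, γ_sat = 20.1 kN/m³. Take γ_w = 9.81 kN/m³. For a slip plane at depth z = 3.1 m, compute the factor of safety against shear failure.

FS = 0.88

With seepage parallel to the slope and the water table at the surface, the effective normal stress on the slip plane uses the buoyant unit weight γ' = γ_sat − γ_w while the driving shear stress uses γ_sat:
FS = [c' + γ' z cos²β tanφ'] / [γ_sat z sinβ cosβ]
γ' = 20.1 − 9.81 = 10.29 kN/m³
Numerator = 9.1 + 10.29·3.1·cos²25.4°·tan25.2° = 9.1 + 10.29·3.1·0.8160·0.4706 = 21.349 kPa
Denominator = 20.1·3.1·sin25.4°·cos25.4° = 20.1·3.1·0.4289·0.9033 = 24.143 kPa
FS = 21.349 / 24.143 = 0.884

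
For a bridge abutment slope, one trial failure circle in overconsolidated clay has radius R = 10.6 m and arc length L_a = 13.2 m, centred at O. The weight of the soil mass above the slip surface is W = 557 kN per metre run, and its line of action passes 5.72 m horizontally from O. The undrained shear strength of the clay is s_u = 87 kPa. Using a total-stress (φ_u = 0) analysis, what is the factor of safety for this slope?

FS = 3.82

Taking moments about the centre O, the resisting moment is provided by the undrained shear strength acting along the arc:
M_R = s_u·L_a·R = 87·13.20·10.6 = 12173.0 kN·m/m
M_D = W·d = 557·5.72 = 3186.0 kN·m/m
FS = M_R / M_D = 12173.0 / 3186.0 = 3.821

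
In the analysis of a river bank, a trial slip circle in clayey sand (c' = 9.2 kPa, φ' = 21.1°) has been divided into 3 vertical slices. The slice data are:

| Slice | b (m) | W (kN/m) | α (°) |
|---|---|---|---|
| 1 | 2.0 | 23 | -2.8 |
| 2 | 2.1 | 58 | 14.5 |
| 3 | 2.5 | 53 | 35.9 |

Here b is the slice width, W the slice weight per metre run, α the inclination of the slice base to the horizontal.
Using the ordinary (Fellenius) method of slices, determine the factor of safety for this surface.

Ordinary method of slices: FS = Σ[c'·Δl_i + (W_i cosα_i)·tanφ'] / Σ W_i sinα_i, with Δl_i = b_i / cosα_i.
Slice 1: Δl = 2.0/cos(-2.8°) = 2.002 m; N'_1 = 23·cos(-2.8°) = 23.0; c'Δl = 18.42; W sinα = -1.1
Slice 2: Δl = 2.1/cos14.5° = 2.169 m; N'_2 = 58·cos14.5° = 56.2; c'Δl = 19.96; W sinα = 14.5
Slice 3: Δl = 2.5/cos35.9° = 3.086 m; N'_3 = 53·cos35.9° = 42.9; c'Δl = 28.39; W sinα = 31.1
Σc'Δl = 66.8 kN/m; ΣN' = 122.1 kN/m; ΣW sinα = 44.5 kN/m
Resisting = 66.8 + 122.1·tan21.1° = 66.8 + 47.1 = 113.9 kN/m
FS = 113.9 / 44.5 = 2.560

FS = 2.56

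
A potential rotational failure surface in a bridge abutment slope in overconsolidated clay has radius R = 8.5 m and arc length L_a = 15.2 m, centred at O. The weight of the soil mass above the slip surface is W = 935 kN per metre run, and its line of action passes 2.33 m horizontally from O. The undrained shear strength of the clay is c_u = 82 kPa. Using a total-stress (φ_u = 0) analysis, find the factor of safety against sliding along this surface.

FS = 4.86

Taking moments about the centre O, the resisting moment is provided by the undrained shear strength acting along the arc:
M_R = c_u·L_a·R = 82·15.20·8.5 = 10594.4 kN·m/m
M_D = W·d = 935·2.33 = 2178.6 kN·m/m
FS = M_R / M_D = 10594.4 / 2178.6 = 4.863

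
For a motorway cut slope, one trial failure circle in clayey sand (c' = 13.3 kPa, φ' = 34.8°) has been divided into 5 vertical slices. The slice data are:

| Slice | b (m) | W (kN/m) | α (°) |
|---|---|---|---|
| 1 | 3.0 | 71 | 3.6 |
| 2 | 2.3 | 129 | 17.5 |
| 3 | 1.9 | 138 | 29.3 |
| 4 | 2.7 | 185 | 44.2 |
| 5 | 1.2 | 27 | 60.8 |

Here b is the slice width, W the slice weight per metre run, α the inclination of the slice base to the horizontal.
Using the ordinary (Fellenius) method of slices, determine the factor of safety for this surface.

Ordinary method of slices: FS = Σ[c'·Δl_i + (W_i cosα_i)·tanφ'] / Σ W_i sinα_i, with Δl_i = b_i / cosα_i.
Slice 1: Δl = 3.0/cos3.6° = 3.006 m; N'_1 = 71·cos3.6° = 70.9; c'Δl = 39.98; W sinα = 4.5
Slice 2: Δl = 2.3/cos17.5° = 2.412 m; N'_2 = 129·cos17.5° = 123.0; c'Δl = 32.07; W sinα = 38.8
Slice 3: Δl = 1.9/cos29.3° = 2.179 m; N'_3 = 138·cos29.3° = 120.3; c'Δl = 28.98; W sinα = 67.5
Slice 4: Δl = 2.7/cos44.2° = 3.766 m; N'_4 = 185·cos44.2° = 132.6; c'Δl = 50.09; W sinα = 129.0
Slice 5: Δl = 1.2/cos60.8° = 2.460 m; N'_5 = 27·cos60.8° = 13.2; c'Δl = 32.71; W sinα = 23.6
Σc'Δl = 183.8 kN/m; ΣN' = 460.0 kN/m; ΣW sinα = 263.3 kN/m
Resisting = 183.8 + 460.0·tan34.8° = 183.8 + 319.7 = 503.6 kN/m
FS = 503.6 / 263.3 = 1.912

FS = 1.91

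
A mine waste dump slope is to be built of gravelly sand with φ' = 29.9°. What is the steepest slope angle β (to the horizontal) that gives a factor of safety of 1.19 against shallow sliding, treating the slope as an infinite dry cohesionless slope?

For an infinite dry cohesionless slope FS = tanφ'/tanβ, so tanβ = tanφ' / FS.
tanβ = tan29.9° / 1.19 = 0.5750 / 1.19 = 0.4832
β = arctan(0.4832) = 25.79°

β = 25.8°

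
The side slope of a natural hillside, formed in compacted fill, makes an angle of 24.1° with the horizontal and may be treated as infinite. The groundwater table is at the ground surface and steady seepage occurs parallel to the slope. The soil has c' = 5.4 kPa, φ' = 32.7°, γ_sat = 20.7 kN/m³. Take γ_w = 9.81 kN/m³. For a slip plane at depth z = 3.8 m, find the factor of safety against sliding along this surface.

With seepage parallel to the slope and the water table at the surface, the effective normal stress on the slip plane uses the buoyant unit weight γ' = γ_sat − γ_w while the driving shear stress uses γ_sat:
FS = [c' + γ' z cos²β tanφ'] / [γ_sat z sinβ cosβ]
γ' = 20.7 − 9.81 = 10.89 kN/m³
Numerator = 5.4 + 10.89·3.8·cos²24.1°·tan32.7° = 5.4 + 10.89·3.8·0.8333·0.6420 = 27.537 kPa
Denominator = 20.7·3.8·sin24.1°·cos24.1° = 20.7·3.8·0.4083·0.9128 = 29.320 kPa
FS = 27.537 / 29.320 = 0.939

FS = 0.94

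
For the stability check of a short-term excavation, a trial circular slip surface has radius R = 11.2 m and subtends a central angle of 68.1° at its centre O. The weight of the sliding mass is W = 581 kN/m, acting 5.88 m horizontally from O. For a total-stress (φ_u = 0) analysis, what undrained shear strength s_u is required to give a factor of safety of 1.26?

FS = s_u·L_a·R / (W·d), so s_u = FS·W·d / (L_a·R).
Arc length L_a = R·θ = 11.2·(68.1°·π/180) = 11.2·1.1886 = 13.31 m
s_u = 1.26·581·5.88 / (13.31·11.2) = 4304.5 / 149.09 = 28.87 kPa

s_u = 28.9 kPa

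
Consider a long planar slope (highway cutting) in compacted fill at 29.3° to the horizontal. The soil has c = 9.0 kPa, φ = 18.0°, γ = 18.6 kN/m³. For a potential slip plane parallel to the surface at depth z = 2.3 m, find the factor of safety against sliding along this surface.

FS = 1.07

For an infinite slope with a slip plane parallel to the surface (no pore pressure): FS = [c + γz cos²β tanφ] / [γz sinβ cosβ].
γz = 18.6·2.3 = 42.78 kN/m²
Numerator = 9.0 + 42.78·cos²29.3°·tan18.0° = 9.0 + 42.78·0.7605·0.3249 = 19.571 kPa
Denominator = 42.78·sin29.3°·cos29.3° = 42.78·0.4894·0.8721 = 18.257 kPa
FS = 19.571 / 18.257 = 1.072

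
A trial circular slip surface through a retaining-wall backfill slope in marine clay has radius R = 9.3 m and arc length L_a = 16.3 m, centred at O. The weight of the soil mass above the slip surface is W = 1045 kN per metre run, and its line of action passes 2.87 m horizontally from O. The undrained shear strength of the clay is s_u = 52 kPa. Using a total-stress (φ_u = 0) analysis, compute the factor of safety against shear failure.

FS = 2.63

Taking moments about the centre O, the resisting moment is provided by the undrained shear strength acting along the arc:
M_R = s_u·L_a·R = 52·16.30·9.3 = 7882.7 kN·m/m
M_D = W·d = 1045·2.87 = 2999.2 kN·m/m
FS = M_R / M_D = 7882.7 / 2999.2 = 2.628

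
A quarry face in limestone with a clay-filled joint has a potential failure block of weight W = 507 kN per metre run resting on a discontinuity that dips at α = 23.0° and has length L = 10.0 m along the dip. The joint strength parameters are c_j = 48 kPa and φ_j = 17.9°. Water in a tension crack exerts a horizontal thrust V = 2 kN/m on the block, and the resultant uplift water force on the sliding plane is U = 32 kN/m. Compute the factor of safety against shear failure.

Resolving the block weight along and normal to the plane and applying the Mohr–Coulomb strength on the joint:
N' = W cosα − U − V sinα = 507·cos23.0° − 32 − 2·sin23.0° = 433.9 kN/m
Driving force T = W sinα + V cosα = 507·sin23.0° + 2·cos23.0° = 199.9 kN/m
Resisting force R = c_j·L + N'·tanφ_j = 48·10.0 + 433.9·tan17.9° = 480.0 + 140.2 = 620.2 kN/m
FS = R / T = 620.2 / 199.9 = 3.102

FS = 3.10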